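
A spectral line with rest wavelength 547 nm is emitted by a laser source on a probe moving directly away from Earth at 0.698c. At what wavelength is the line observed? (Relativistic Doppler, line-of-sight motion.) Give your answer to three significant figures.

Relativistic Doppler for wavelength: λ_obs = λ_src · √((1+β)/(1−β)).
With β = 0.698: factor = √(1.698/0.302) = 2.3712.
λ_obs = 547 × 2.3712 = 1300 nm.

1300 nm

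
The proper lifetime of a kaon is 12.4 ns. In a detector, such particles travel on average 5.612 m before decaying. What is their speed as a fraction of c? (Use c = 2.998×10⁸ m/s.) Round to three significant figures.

0.834c

Let x = d/(cτ) = 5.612 m / (2.998×10⁸ m/s × 1.240×10^-8 s) = 1.5096. Since d = βγcτ, x = βγ = β/√(1−β²).
Solving: β² = x²/(1+x²) = 2.27889/3.27889 = 0.695019, so β = 0.834.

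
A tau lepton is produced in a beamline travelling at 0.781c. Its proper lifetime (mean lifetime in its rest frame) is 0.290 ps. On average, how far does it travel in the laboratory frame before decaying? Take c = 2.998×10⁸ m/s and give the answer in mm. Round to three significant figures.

γ = 1/√(1 − β²) = 1/√(1 − 0.609961) = 1/√0.390039 = 1/0.624531 = 1.6012.
Lab-frame lifetime: Δt = γτ = 1.6012 × 0.290 ps = 0.46435 ps.
Distance: d = vΔt = 0.781 × 2.998×10⁸ m/s × 4.6435×10^-13 s = 1.09×10^-4 m = 0.109 mm.

0.109 mm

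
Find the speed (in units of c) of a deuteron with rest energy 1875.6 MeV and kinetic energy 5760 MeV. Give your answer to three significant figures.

K = (γ−1)mc², so γ = 1 + 5760/1875.6 = 4.071.
Then v/c = √(1 − γ⁻²) = √(1 − 0.060339) = √0.939661 = 0.969.

0.969c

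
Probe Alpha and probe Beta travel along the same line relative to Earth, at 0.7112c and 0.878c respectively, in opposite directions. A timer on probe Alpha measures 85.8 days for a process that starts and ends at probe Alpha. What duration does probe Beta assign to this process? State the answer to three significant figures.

Speed of probe Alpha in probe Beta's frame: u = (v_A + v_B)/(1 + v_A v_B/c²) = (0.7112 + 0.878)/(1 + 0.7112×0.878) = 1.5892/1.6244336 = 0.97831; |u| = 0.97831c.
γ for this relative speed: γ = 1/√(1 − 0.95709) = 4.8275.
Probe Alpha's interval is proper; time dilation gives Δt_B = γΔτ = 4.8275 × 85.8 days = 414 days.

414 days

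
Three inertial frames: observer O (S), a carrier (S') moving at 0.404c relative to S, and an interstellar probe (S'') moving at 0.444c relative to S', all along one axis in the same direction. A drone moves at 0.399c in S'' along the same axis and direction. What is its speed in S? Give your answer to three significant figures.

Apply u = (u'+v)/(1+u'v) twice. Drone in the carrier frame: (0.399+0.444)/(1+0.399·0.444) = 0.843/1.177156 = 0.71613c.
That velocity, transformed to the rest frame of observer O: (0.71613+0.404)/(1+0.71613·0.404) = 1.12013/1.28931652 = 0.86878c.

0.869c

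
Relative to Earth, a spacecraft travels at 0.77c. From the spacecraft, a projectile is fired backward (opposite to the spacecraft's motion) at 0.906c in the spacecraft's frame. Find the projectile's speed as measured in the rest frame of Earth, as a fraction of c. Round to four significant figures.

0.4498c

In units of c, u = (u' + v)/(1 + u'v) with u' = −0.906 and v = 0.77.
Numerator: −0.906 + 0.77 = −0.136. Denominator: 1 + (−0.906)(0.77) = 0.30238.
u = −0.136/0.30238 = −0.44977, so the speed is 0.4498c.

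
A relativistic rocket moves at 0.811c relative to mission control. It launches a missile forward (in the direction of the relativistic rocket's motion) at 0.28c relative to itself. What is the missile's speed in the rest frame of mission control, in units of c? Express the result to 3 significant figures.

In units of c, u = (u' + v)/(1 + u'v) with u' = 0.28 and v = 0.811.
Numerator: 0.28 + 0.811 = 1.091. Denominator: 1 + (0.28)(0.811) = 1.22708.
u = 1.091/1.22708 = 0.8891, so the speed is 0.889c.

0.889c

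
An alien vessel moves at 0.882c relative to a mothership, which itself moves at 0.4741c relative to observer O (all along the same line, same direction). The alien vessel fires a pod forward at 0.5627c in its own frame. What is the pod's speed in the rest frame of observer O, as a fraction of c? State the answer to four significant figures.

First combine the pod and alien vessel (S''→S'): u₁ = (0.5627 + 0.882)/(1 + 0.5627×0.882) = 1.4447/1.4963014 = 0.96551.
Then combine with the mothership (S'→S): u = (0.96551 + 0.4741)/(1 + 0.96551×0.4741) = 1.43961/1.457748291 = 0.98756.

0.9876c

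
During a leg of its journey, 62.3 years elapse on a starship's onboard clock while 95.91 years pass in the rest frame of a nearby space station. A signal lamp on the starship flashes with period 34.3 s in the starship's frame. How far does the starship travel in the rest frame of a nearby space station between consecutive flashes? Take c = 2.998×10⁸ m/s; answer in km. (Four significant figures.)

1.204×10^7 km

γ = Δt/Δτ = 95.91/62.3 = 1.53949.
β = √(1 − 1/γ²) = 0.76031. Lab-frame period = γτ = 1.53949×34.3 s = 52.805 s. Distance = βc × γτ = 0.76031 × 2.998×10⁸ m/s × 52.805 s = 1.2036×10^10 m = 1.204×10^7 km.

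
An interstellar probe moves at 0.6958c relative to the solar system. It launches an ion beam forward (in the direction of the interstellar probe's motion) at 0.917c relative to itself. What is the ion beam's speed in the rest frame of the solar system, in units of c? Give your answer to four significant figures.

0.9846c

In units of c, u = (u' + v)/(1 + u'v) with u' = 0.917 and v = 0.6958.
Numerator: 0.917 + 0.6958 = 1.6128. Denominator: 1 + (0.917)(0.6958) = 1.6380486.
u = 1.6128/1.6380486 = 0.98459, so the speed is 0.9846c.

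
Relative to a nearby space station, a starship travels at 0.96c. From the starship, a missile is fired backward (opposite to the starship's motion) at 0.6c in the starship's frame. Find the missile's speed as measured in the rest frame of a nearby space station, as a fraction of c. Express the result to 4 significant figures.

Relativistic velocity addition: u = (u' + v)/(1 + u'v/c²), with u' = −0.6c and v = 0.96c.
Numerator: −0.6 + 0.96 = 0.36. Denominator: 1 + (−0.6)(0.96) = 0.424.
u = 0.36/0.424 = 0.84906, so the speed is 0.8491c.

0.8491c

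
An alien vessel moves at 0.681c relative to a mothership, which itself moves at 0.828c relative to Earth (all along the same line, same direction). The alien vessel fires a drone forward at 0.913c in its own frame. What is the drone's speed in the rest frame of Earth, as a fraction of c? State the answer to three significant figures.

0.998c

First combine the drone and alien vessel (S''→S'): u₁ = (0.913 + 0.681)/(1 + 0.913×0.681) = 1.594/1.621753 = 0.98289.
Then combine with the mothership (S'→S): u = (0.98289 + 0.828)/(1 + 0.98289×0.828) = 1.81089/1.81383292 = 0.99838.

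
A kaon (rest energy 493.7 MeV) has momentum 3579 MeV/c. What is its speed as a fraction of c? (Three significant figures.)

0.991c

βγ = pc/(mc²) = 3579/493.7 = 7.2493.
Since γ² = 1 + (βγ)² = 53.5524, γ = √53.5524 = 7.31795, and β = (βγ)/γ = 7.2493/7.31795 = 0.991.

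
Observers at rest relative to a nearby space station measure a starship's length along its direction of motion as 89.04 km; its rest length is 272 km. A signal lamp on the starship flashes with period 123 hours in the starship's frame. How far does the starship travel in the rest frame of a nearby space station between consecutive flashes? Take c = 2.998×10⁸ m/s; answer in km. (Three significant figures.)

γ = L₀/L = 272/89.04 = 3.05481.
β = √(1 − 1/γ²) = 0.9449. Lab-frame period = γτ = 3.05481×123 hours = 375.74 hours. Distance = βc × γτ = 0.9449 × 2.998×10⁸ m/s × 1352664 s = 3.8318×10^14 m = 3.83×10^11 km.

3.83×10^11 km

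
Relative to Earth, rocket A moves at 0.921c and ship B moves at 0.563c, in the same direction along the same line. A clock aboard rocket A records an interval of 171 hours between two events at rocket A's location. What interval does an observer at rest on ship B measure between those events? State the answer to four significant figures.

255.7 hours

Transform rocket A's velocity into ship B's frame: (0.921 − 0.563)/(1 − 0.921·0.563) = 0.358/0.481477, so the relative speed is 0.74355c.
γ for this relative speed: γ = 1/√(1 − 0.552867) = 1.4955.
Rocket A's interval is proper; time dilation gives Δt_B = γΔτ = 1.4955 × 171 hours = 255.7 hours.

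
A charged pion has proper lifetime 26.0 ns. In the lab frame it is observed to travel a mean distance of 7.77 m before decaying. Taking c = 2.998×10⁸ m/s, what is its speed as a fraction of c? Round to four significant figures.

0.7060c

Lab distance = (lab lifetime)·v = γτ·βc, so βγ = d/(cτ) = 7.770/(2.998×10⁸ × 2.600×10^-8) = 0.99682.
With βγ = 0.99682: γ² = 1 + (βγ)² = 1.99365, and β = (βγ)/γ = 0.99682/1.41197 = 0.7060.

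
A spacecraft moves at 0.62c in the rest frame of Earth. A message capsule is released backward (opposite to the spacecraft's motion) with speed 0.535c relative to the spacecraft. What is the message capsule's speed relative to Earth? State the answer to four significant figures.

0.1272c

Relativistic velocity addition: u = (u' + v)/(1 + u'v/c²), with u' = −0.535c and v = 0.62c.
Numerator: −0.535 + 0.62 = 0.085. Denominator: 1 + (−0.535)(0.62) = 0.6683.
u = 0.085/0.6683 = 0.12719, so the speed is 0.1272c.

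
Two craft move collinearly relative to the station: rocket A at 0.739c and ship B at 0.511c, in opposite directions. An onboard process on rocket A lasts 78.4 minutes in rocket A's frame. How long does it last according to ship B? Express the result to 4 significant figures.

186.5 minutes

The velocity of rocket A relative to ship B is (0.739 + 0.511)c / (1 + 0.739×0.511) = 0.90736c; relative speed 0.90736c.
γ for this relative speed: γ = 1/√(1 − 0.823302) = 2.3789.
Rocket A's interval is proper; time dilation gives Δt_B = γΔτ = 2.3789 × 78.4 minutes = 186.5 minutes.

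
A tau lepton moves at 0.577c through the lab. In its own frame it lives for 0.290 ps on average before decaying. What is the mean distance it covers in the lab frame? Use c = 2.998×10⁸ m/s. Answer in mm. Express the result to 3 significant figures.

0.0614 mm

β² = 0.332929, so γ = 1/√0.667071 = 1.2244.
Lab-frame lifetime: Δt = γτ = 1.2244 × 0.290 ps = 0.35508 ps.
Distance: d = vΔt = 0.577 × 2.998×10⁸ m/s × 3.5508×10^-13 s = 6.14×10^-5 m = 0.0614 mm.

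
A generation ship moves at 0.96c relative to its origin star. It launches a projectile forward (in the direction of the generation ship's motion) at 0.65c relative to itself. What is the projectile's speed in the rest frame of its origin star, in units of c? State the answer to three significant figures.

Relativistic velocity addition: u = (u' + v)/(1 + u'v/c²), with u' = 0.65c and v = 0.96c.
Numerator: 0.65 + 0.96 = 1.61. Denominator: 1 + (0.65)(0.96) = 1.624.
u = 1.61/1.624 = 0.99138, so the speed is 0.991c.

0.991c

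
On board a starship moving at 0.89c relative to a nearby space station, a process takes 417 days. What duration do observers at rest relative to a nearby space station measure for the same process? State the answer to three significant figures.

With β = 0.89, γ = 1/√(1 − 0.89²) = 1/√0.2079 = 2.1932.
Time dilation: Δt = γ·Δτ = 2.1932 × 417 = 915 days.

915 days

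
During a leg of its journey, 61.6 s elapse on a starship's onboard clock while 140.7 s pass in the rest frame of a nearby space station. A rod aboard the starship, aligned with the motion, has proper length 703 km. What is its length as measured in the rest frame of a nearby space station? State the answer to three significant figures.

308 km

The time-dilation ratio gives γ = 140.7/61.6 = 2.28409.
L = L₀/γ = 703/2.28409 = 308 km.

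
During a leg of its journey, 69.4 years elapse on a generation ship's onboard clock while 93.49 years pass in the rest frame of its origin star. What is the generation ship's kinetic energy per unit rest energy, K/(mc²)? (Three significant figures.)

From Δt = γΔτ: γ = 93.49/69.4 = 1.34712.
K/(mc²) = γ − 1 = 1.34712 − 1 = 0.347.

0.347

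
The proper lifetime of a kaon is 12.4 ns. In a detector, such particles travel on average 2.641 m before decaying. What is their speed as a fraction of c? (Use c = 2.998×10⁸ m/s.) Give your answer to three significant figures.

Let x = d/(cτ) = 2.641 m / (2.998×10⁸ m/s × 1.240×10^-8 s) = 0.71042. Since d = βγcτ, x = βγ = β/√(1−β²).
Solving: β² = x²/(1+x²) = 0.504697/1.504697 = 0.335414, so β = 0.579.

0.579c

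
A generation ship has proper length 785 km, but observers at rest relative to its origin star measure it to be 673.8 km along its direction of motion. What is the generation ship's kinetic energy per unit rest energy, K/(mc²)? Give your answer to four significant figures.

Length contraction gives γ = L₀/L = 785/673.8 = 1.16503.
Since K = (γ−1)mc², K/(mc²) = 1.16503 − 1 = 0.1650.

0.1650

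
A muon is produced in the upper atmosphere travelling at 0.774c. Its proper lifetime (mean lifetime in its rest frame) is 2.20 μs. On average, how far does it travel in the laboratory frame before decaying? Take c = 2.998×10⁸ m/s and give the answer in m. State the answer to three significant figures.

β² = 0.599076, so γ = 1/√0.400924 = 1.5793.
Lab-frame lifetime: Δt = γτ = 1.5793 × 2.20 μs = 3.4745 μs.
Distance: d = vΔt = 0.774 × 2.998×10⁸ m/s × 3.4745×10^-6 s = 806 m.

806 m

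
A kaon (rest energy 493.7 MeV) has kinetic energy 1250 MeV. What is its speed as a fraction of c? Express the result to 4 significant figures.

γ = 1 + K/(mc²) = 1 + 1250/493.7 = 3.5319.
β = √(1 − 1/γ²) = √(1 − 0.0801647) = √0.9198353 = 0.9591.

0.9591c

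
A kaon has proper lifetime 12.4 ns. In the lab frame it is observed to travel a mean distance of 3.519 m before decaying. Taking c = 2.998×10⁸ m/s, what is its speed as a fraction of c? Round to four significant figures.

Lab distance = (lab lifetime)·v = γτ·βc, so βγ = d/(cτ) = 3.519/(2.998×10⁸ × 1.240×10^-8) = 0.9466.
With βγ = 0.9466: γ² = 1 + (βγ)² = 1.896052, and β = (βγ)/γ = 0.9466/1.37697 = 0.6875.

0.6875c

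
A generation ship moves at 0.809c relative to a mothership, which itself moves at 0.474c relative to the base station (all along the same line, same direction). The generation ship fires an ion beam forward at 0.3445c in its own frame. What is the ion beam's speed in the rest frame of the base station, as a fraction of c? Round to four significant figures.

First combine the ion beam and generation ship (S''→S'): u₁ = (0.3445 + 0.809)/(1 + 0.3445×0.809) = 1.1535/1.2787005 = 0.90209.
Then combine with the mothership (S'→S): u = (0.90209 + 0.474)/(1 + 0.90209×0.474) = 1.37609/1.42759066 = 0.96392.

0.9639c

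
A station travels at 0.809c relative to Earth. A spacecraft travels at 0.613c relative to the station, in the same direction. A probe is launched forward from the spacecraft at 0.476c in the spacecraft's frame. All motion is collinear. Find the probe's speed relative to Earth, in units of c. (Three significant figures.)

Apply u = (u'+v)/(1+u'v) twice. Probe in the station frame: (0.476+0.613)/(1+0.476·0.613) = 1.089/1.291788 = 0.84302c.
That velocity, transformed to the rest frame of Earth: (0.84302+0.809)/(1+0.84302·0.809) = 1.65202/1.68200318 = 0.98217c.

0.982c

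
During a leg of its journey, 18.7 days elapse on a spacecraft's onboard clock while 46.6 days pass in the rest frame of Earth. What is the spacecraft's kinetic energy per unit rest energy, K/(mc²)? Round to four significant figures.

From Δt = γΔτ: γ = 46.6/18.7 = 2.49198.
Since K = (γ−1)mc², K/(mc²) = 2.49198 − 1 = 1.492.

1.492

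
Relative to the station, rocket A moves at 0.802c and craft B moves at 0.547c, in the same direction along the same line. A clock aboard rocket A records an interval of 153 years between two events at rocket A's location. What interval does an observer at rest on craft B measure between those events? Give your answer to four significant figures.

171.7 years

Speed of rocket A in craft B's frame: u = (v_A − v_B)/(1 − v_A v_B/c²) = (0.802 − 0.547)/(1 − 0.802×0.547) = 0.255/0.561306 = 0.4543; |u| = 0.4543c.
γ for this relative speed: γ = 1/√(1 − 0.206388) = 1.1225.
The clock on rocket A records proper time, so craft B measures Δt = γΔτ = 1.1225 × 153 = 171.7 years.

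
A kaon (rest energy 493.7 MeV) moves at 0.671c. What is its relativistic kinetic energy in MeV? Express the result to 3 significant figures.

With β = 0.671, γ = 1/√(1 − 0.671²) = 1/√0.549759 = 1.3487.
Kinetic energy: K = (γ − 1)mc² = (1.3487 − 1) × 493.7 MeV = 0.3487 × 493.7 = 172 MeV.

172 MeV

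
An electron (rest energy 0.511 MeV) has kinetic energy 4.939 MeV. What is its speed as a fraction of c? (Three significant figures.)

γ = 1 + K/(mc²) = 1 + 4.939/0.511 = 10.665.
β = √(1 − 1/γ²) = √(1 − 0.00879181) = √0.99120819 = 0.996.

0.996c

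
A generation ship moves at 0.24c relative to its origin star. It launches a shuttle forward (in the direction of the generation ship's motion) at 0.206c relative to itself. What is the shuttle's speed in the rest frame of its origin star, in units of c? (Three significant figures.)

In units of c, u = (u' + v)/(1 + u'v) with u' = 0.206 and v = 0.24.
Numerator: 0.206 + 0.24 = 0.446. Denominator: 1 + (0.206)(0.24) = 1.04944.
u = 0.446/1.04944 = 0.42499, so the speed is 0.425c.

0.425c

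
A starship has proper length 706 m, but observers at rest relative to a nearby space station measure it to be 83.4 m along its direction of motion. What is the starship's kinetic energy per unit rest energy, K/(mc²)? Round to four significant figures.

7.465

Length contraction gives γ = L₀/L = 706/83.4 = 8.46523.
K/(mc²) = γ − 1 = 8.46523 − 1 = 7.465.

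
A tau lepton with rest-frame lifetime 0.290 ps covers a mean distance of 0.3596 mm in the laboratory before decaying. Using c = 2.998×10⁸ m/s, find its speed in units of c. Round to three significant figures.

0.972c

Let x = d/(cτ) = 3.596×10^-4 m / (2.998×10⁸ m/s × 2.900×10^-13 s) = 4.1361. Since d = βγcτ, x = βγ = β/√(1−β²).
Solving: β² = x²/(1+x²) = 17.1073/18.1073 = 0.944774, so β = 0.972.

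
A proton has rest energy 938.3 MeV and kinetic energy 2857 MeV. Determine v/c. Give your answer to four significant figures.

0.9690

K = (γ−1)mc², so γ = 1 + 2857/938.3 = 4.0449.
Then v/c = √(1 − γ⁻²) = √(1 − 0.0611202) = √0.9388798 = 0.9690.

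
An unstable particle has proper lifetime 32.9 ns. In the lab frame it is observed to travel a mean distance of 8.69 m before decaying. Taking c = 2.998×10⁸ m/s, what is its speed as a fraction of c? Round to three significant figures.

0.661c

d = βγcτ ⇒ βγ = d/(cτ) = 8.690 m / (9.86342 m) = 0.88103.
β = (βγ)/√(1+(βγ)²) = 0.88103/√1.776214 = 0.661.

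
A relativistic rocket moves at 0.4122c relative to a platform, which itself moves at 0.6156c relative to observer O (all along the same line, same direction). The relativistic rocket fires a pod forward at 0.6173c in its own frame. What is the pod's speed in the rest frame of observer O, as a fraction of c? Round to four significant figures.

0.9542c

First combine the pod and relativistic rocket (S''→S'): u₁ = (0.6173 + 0.4122)/(1 + 0.6173×0.4122) = 1.0295/1.25445106 = 0.82068.
Then combine with the platform (S'→S): u = (0.82068 + 0.6156)/(1 + 0.82068×0.6156) = 1.43628/1.505210608 = 0.95421.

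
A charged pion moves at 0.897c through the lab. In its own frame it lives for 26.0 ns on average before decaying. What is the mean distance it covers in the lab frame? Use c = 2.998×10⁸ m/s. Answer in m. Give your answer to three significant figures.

Lorentz factor: γ = (1 − 0.804609)^(−1/2) = 2.2623.
Lab-frame lifetime: Δt = γτ = 2.2623 × 26.0 ns = 58.82 ns.
Distance: d = vΔt = 0.897 × 2.998×10⁸ m/s × 5.8820×10^-8 s = 15.8 m.

15.8 m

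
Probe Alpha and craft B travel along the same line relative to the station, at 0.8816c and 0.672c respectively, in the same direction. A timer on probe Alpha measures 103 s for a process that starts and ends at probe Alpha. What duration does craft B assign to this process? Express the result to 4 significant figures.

120.1 s

Transform probe Alpha's velocity into craft B's frame: (0.8816 − 0.672)/(1 − 0.8816·0.672) = 0.2096/0.4075648, so the relative speed is 0.51427c.
At |u| = 0.51427c, γ = (1 − 0.264474)^(−1/2) = 1.166.
The clock on probe Alpha records proper time, so craft B measures Δt = γΔτ = 1.166 × 103 = 120.1 s.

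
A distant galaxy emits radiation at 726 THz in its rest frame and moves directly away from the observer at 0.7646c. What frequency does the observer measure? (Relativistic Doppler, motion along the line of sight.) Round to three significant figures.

Relativistic Doppler (source moving away): f_obs = f_src · √((1−β)/(1+β)).
With β = 0.7646: factor = √(0.2354/1.7646) = 0.36524.
f_obs = 726 × 0.36524 = 265 THz.

265 THz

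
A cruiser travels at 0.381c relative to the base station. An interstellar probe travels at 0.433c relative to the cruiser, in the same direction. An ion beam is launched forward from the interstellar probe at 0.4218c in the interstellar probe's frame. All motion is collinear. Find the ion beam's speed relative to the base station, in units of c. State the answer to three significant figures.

Compose velocities in two stages. Stage 1 (into S'): u₁ = (0.4218+0.433)/(1+0.4218×0.433) = 0.72279.
Stage 2 (into S): u = (0.72279+0.381)/(1+0.72279×0.381) = 0.86546, so the speed is 0.865c.

0.865c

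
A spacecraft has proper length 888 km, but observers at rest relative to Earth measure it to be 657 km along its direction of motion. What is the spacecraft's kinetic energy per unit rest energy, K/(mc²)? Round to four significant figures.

γ = L₀/L = 888/657 = 1.3516.
K/(mc²) = γ − 1 = 1.3516 − 1 = 0.3516.

0.3516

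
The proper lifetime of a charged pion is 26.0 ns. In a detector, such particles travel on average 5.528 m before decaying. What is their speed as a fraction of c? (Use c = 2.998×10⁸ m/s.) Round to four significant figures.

d = βγcτ ⇒ βγ = d/(cτ) = 5.528 m / (7.7948 m) = 0.70919.
β = (βγ)/√(1+(βγ)²) = 0.70919/√1.50295 = 0.5785.

0.5785c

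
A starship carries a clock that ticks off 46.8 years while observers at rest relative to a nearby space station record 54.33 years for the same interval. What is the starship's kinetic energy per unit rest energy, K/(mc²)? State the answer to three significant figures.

0.161

From Δt = γΔτ: γ = 54.33/46.8 = 1.1609.
Since K = (γ−1)mc², K/(mc²) = 1.1609 − 1 = 0.161.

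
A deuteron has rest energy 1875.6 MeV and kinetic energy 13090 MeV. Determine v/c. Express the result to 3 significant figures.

γ = 1 + K/(mc²) = 1 + 13090/1875.6 = 7.9791.
β = √(1 − 1/γ²) = √(1 − 0.015707) = √0.984293 = 0.992.

0.992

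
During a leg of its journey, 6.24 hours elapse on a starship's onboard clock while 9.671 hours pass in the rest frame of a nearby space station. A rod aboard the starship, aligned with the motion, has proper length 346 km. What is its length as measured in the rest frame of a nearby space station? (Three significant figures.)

223 km

γ = Δt/Δτ = 9.671/6.24 = 1.54984.
L = L₀/γ = 346/1.54984 = 223 km.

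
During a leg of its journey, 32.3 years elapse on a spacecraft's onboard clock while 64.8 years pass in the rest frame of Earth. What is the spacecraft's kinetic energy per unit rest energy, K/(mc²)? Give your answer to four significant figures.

1.006

The time-dilation ratio gives γ = 64.8/32.3 = 2.00619.
K/(mc²) = γ − 1 = 2.00619 − 1 = 1.006.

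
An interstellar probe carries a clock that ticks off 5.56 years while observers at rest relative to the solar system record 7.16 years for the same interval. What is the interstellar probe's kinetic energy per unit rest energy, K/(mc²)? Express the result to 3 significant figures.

0.288

The time-dilation ratio gives γ = 7.16/5.56 = 1.28777.
K/(mc²) = γ − 1 = 1.28777 − 1 = 0.288.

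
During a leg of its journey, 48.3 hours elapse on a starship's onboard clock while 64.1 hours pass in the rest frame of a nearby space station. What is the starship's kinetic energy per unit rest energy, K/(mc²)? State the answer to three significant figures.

γ = Δt/Δτ = 64.1/48.3 = 1.32712.
Since K = (γ−1)mc², K/(mc²) = 1.32712 − 1 = 0.327.

0.327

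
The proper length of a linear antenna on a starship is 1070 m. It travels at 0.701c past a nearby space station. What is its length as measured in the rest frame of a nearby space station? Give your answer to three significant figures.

763 m

γ = 1/√(1 − β²) = 1/√(1 − 0.491401) = 1/√0.508599 = 1/0.713161 = 1.4022.
Length contraction: L = L₀/γ = 1070/1.4022 = 763 m.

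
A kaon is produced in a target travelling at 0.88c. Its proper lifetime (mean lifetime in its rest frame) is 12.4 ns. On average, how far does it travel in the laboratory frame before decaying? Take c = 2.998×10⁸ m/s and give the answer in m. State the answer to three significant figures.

6.89 m

With β = 0.88, γ = 1/√(1 − 0.88²) = 1/√0.2256 = 2.1054.
Lab-frame lifetime: Δt = γτ = 2.1054 × 12.4 ns = 26.107 ns.
Distance: d = vΔt = 0.88 × 2.998×10⁸ m/s × 2.6107×10^-8 s = 6.89 m.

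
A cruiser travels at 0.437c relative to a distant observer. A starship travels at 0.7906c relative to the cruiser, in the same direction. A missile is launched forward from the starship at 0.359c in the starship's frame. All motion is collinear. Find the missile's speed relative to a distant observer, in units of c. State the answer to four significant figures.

0.9577c

Apply u = (u'+v)/(1+u'v) twice. Missile in the cruiser frame: (0.359+0.7906)/(1+0.359·0.7906) = 1.1496/1.2838254 = 0.89545c.
That velocity, transformed to the rest frame of a distant observer: (0.89545+0.437)/(1+0.89545·0.437) = 1.33245/1.39131165 = 0.95769c.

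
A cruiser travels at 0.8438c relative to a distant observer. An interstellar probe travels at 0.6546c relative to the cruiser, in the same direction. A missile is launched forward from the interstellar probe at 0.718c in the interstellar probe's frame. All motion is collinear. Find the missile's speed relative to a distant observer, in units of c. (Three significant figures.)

First combine the missile and interstellar probe (S''→S'): u₁ = (0.718 + 0.6546)/(1 + 0.718×0.6546) = 1.3726/1.4700028 = 0.93374.
Then combine with the cruiser (S'→S): u = (0.93374 + 0.8438)/(1 + 0.93374×0.8438) = 1.77754/1.787889812 = 0.99421.

0.994c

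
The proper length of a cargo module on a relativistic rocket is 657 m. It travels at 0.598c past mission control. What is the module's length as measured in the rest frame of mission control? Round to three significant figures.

γ = 1/√(1 − β²) = 1/√(1 − 0.357604) = 1/√0.642396 = 1/0.801496 = 1.2477.
Along the direction of motion the measured length is L₀/γ = 657/1.2477 = 527 m.

527 m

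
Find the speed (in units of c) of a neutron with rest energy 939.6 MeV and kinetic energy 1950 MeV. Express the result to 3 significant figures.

0.946c

K = (γ−1)mc², so γ = 1 + 1950/939.6 = 3.0754.
Then v/c = √(1 − γ⁻²) = √(1 − 0.10573) = √0.89427 = 0.946.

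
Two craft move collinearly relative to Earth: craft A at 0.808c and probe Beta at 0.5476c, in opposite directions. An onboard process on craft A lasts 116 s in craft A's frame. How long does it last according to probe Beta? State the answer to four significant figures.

339.4 s

Speed of craft A in probe Beta's frame: u = (v_A + v_B)/(1 + v_A v_B/c²) = (0.808 + 0.5476)/(1 + 0.808×0.5476) = 1.3556/1.4424608 = 0.93978; |u| = 0.93978c.
At |u| = 0.93978c, γ = (1 − 0.883186)^(−1/2) = 2.9259.
Craft A's interval is proper; time dilation gives Δt_B = γΔτ = 2.9259 × 116 s = 339.4 s.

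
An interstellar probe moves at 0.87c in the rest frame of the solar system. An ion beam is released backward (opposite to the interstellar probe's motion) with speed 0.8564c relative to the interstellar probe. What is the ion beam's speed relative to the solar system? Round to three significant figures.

0.0533c

In units of c, u = (u' + v)/(1 + u'v) with u' = −0.8564 and v = 0.87.
Numerator: −0.8564 + 0.87 = 0.0136. Denominator: 1 + (−0.8564)(0.87) = 0.254932.
u = 0.0136/0.254932 = 0.053348, so the speed is 0.0533c.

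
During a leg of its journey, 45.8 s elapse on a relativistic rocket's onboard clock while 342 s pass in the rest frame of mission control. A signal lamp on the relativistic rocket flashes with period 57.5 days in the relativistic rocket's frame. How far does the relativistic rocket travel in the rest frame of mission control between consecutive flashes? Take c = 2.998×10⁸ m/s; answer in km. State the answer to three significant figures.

From Δt = γΔτ: γ = 342/45.8 = 7.46725.
β = √(1 − 1/γ²) = 0.99099. Lab-frame period = γτ = 7.46725×57.5 days = 429.37 days. Distance = βc × γτ = 0.99099 × 2.998×10⁸ m/s × 37097568 s = 1.1022×10^16 m = 1.10×10^13 km.

1.10×10^13 km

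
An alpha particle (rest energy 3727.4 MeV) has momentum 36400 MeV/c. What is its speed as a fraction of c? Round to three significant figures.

0.995c

βγ = pc/(mc²) = 36400/3727.4 = 9.7655.
Since γ² = 1 + (βγ)² = 96.365, γ = √96.365 = 9.81657, and β = (βγ)/γ = 9.7655/9.81657 = 0.995.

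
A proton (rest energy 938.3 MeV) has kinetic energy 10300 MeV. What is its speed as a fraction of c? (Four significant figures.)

γ = 1 + K/(mc²) = 1 + 10300/938.3 = 11.977.
β = √(1 − 1/γ²) = √(1 − 0.00697114) = √0.99302886 = 0.9965.

0.9965c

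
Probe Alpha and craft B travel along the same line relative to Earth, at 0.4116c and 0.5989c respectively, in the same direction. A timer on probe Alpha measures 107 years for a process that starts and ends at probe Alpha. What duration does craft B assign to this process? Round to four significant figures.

110.5 years

Speed of probe Alpha in craft B's frame: u = (v_A − v_B)/(1 − v_A v_B/c²) = (0.4116 − 0.5989)/(1 − 0.4116×0.5989) = −0.1873/0.75349276 = −0.24858; |u| = 0.24858c.
γ for this relative speed: γ = 1/√(1 − 0.061792) = 1.0324.
Probe Alpha's interval is proper; time dilation gives Δt_B = γΔτ = 1.0324 × 107 years = 110.5 years.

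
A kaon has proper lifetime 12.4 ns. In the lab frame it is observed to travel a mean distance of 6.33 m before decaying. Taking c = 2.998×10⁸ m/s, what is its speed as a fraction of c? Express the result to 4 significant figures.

0.8623c

Let x = d/(cτ) = 6.330 m / (2.998×10⁸ m/s × 1.240×10^-8 s) = 1.7027. Since d = βγcτ, x = βγ = β/√(1−β²).
Solving: β² = x²/(1+x²) = 2.89919/3.89919 = 0.743536, so β = 0.8623.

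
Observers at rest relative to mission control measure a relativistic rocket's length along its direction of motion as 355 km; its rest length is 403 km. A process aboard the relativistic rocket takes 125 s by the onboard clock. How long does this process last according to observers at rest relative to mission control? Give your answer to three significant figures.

Length contraction gives γ = L₀/L = 403/355 = 1.13521.
Δt = γΔτ = 1.13521 × 125 = 142 s.

142 s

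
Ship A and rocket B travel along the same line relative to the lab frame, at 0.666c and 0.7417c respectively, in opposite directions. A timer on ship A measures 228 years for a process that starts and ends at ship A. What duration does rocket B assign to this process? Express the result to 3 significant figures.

Speed of ship A in rocket B's frame: u = (v_A + v_B)/(1 + v_A v_B/c²) = (0.666 + 0.7417)/(1 + 0.666×0.7417) = 1.4077/1.4939722 = 0.94225; |u| = 0.94225c.
γ for this relative speed: γ = 1/√(1 − 0.887835) = 2.9859.
Ship A's interval is proper; time dilation gives Δt_B = γΔτ = 2.9859 × 228 years = 681 years.

681 years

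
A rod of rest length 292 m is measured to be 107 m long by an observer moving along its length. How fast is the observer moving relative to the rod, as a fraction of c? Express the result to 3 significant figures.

Length contraction gives γ = L₀/L = 292/107 = 2.729.
β = √(1 − 1/γ²) = √0.865726 = 0.930.

0.930c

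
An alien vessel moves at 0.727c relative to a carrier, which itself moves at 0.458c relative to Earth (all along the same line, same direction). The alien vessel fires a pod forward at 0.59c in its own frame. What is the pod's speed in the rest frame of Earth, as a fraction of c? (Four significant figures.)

First combine the pod and alien vessel (S''→S'): u₁ = (0.59 + 0.727)/(1 + 0.59×0.727) = 1.317/1.42893 = 0.92167.
Then combine with the carrier (S'→S): u = (0.92167 + 0.458)/(1 + 0.92167×0.458) = 1.37967/1.42212486 = 0.97015.

0.9701c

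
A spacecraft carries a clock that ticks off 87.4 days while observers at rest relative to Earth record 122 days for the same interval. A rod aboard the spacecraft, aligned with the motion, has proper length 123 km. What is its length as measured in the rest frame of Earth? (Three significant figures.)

γ = Δt/Δτ = 122/87.4 = 1.39588.
The rod contracts by the same γ: 123 km / 1.39588 = 88.1 km.

88.1 km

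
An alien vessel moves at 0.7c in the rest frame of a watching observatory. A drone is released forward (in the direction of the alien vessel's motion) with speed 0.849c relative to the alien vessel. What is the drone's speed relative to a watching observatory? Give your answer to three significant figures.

0.972c

Relativistic velocity addition: u = (u' + v)/(1 + u'v/c²), with u' = 0.849c and v = 0.7c.
Numerator: 0.849 + 0.7 = 1.549. Denominator: 1 + (0.849)(0.7) = 1.5943.
u = 1.549/1.5943 = 0.97159, so the speed is 0.972c.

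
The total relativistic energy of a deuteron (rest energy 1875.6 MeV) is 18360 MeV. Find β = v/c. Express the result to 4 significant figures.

0.9948

γ = E/(mc²) = 18360/1875.6 = 9.7889.
β = √(1 − 1/γ²) = √(1 − 0.010436) = √0.989564 = 0.9948.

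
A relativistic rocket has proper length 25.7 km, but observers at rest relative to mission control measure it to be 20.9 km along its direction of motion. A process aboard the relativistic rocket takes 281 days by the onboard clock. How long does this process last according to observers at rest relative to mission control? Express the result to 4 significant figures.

Length contraction gives γ = L₀/L = 25.7/20.9 = 1.22967.
Δt = γΔτ = 1.22967 × 281 = 345.5 days.

345.5 days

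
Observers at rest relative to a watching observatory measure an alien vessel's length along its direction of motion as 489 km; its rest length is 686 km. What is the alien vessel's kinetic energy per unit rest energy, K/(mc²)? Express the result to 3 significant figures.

0.403

γ = L₀/L = 686/489 = 1.40286.
Since K = (γ−1)mc², K/(mc²) = 1.40286 − 1 = 0.403.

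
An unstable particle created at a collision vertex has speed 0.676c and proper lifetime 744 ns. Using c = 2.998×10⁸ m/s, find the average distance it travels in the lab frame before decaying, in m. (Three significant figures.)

Lorentz factor: γ = (1 − 0.456976)^(−1/2) = 1.357.
Lab-frame lifetime: Δt = γτ = 1.357 × 744 ns = 1009.6 ns.
Distance: d = vΔt = 0.676 × 2.998×10⁸ m/s × 1.0096×10^-6 s = 205 m.

205 m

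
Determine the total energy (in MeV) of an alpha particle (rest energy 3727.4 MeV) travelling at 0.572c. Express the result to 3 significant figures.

4540 MeV

γ = 1/√(1 − β²) = 1/√(1 − 0.327184) = 1/√0.672816 = 1/0.820254 = 1.2191.
Total energy: E = γmc² = 1.2191 × 3727.4 MeV = 4540 MeV.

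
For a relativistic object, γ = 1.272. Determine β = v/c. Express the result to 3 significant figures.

β = √(1 − 1/γ²) = √(1 − 1/1.617984) = √0.381947 = 0.618.

0.618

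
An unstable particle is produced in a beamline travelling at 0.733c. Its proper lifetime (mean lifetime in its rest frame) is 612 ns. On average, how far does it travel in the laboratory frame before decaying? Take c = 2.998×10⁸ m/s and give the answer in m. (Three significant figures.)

With β = 0.733, γ = 1/√(1 − 0.733²) = 1/√0.462711 = 1.4701.
Lab-frame lifetime: Δt = γτ = 1.4701 × 612 ns = 899.7 ns.
Distance: d = vΔt = 0.733 × 2.998×10⁸ m/s × 8.9970×10^-7 s = 198 m.

198 m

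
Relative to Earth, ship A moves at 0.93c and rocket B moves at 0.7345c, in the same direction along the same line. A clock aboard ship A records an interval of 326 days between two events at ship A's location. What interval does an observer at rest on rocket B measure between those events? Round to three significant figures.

414 days

The velocity of ship A relative to rocket B is (0.93 − 0.7345)c / (1 − 0.93×0.7345) = 0.61688c; relative speed 0.61688c.
At |u| = 0.61688c, γ = (1 − 0.380541)^(−1/2) = 1.2706.
Ship A's interval is proper; time dilation gives Δt_B = γΔτ = 1.2706 × 326 days = 414 days.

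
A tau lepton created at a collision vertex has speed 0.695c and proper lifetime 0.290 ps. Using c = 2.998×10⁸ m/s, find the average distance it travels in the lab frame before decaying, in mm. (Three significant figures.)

Lorentz factor: γ = (1 − 0.483025)^(−1/2) = 1.3908.
Lab-frame lifetime: Δt = γτ = 1.3908 × 0.290 ps = 0.40333 ps.
Distance: d = vΔt = 0.695 × 2.998×10⁸ m/s × 4.0333×10^-13 s = 8.40×10^-5 m = 0.0840 mm.

0.0840 mm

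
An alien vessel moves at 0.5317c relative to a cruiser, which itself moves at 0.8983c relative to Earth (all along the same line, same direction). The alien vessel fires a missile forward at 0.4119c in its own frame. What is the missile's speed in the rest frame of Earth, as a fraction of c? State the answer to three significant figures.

0.986c

First combine the missile and alien vessel (S''→S'): u₁ = (0.4119 + 0.5317)/(1 + 0.4119×0.5317) = 0.9436/1.21900723 = 0.77407.
Then combine with the cruiser (S'→S): u = (0.77407 + 0.8983)/(1 + 0.77407×0.8983) = 1.67237/1.695347081 = 0.98645.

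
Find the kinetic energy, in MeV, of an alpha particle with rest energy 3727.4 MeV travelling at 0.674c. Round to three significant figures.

1320 MeV

With β = 0.674, γ = 1/√(1 − 0.674²) = 1/√0.545724 = 1.35367.
Kinetic energy: K = (γ − 1)mc² = (1.35367 − 1) × 3727.4 MeV = 0.35367 × 3727.4 = 1320 MeV.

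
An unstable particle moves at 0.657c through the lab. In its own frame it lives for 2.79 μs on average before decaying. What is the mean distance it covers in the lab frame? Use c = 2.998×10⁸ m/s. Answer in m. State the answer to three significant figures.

With β = 0.657, γ = 1/√(1 − 0.657²) = 1/√0.568351 = 1.3265.
Lab-frame lifetime: Δt = γτ = 1.3265 × 2.79 μs = 3.7009 μs.
Distance: d = vΔt = 0.657 × 2.998×10⁸ m/s × 3.7009×10^-6 s = 729 m.

729 m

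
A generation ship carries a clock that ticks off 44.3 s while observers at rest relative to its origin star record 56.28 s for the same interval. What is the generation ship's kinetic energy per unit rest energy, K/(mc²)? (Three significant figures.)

The time-dilation ratio gives γ = 56.28/44.3 = 1.27043.
K/(mc²) = γ − 1 = 1.27043 − 1 = 0.270.

0.270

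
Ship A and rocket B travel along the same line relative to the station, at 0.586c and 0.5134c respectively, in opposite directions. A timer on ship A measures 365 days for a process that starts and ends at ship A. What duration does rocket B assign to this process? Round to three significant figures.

Speed of ship A in rocket B's frame: u = (v_A + v_B)/(1 + v_A v_B/c²) = (0.586 + 0.5134)/(1 + 0.586×0.5134) = 1.0994/1.3008524 = 0.84514; |u| = 0.84514c.
γ for this relative speed: γ = 1/√(1 − 0.714262) = 1.8708.
Ship A's interval is proper; time dilation gives Δt_B = γΔτ = 1.8708 × 365 days = 683 days.

683 days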